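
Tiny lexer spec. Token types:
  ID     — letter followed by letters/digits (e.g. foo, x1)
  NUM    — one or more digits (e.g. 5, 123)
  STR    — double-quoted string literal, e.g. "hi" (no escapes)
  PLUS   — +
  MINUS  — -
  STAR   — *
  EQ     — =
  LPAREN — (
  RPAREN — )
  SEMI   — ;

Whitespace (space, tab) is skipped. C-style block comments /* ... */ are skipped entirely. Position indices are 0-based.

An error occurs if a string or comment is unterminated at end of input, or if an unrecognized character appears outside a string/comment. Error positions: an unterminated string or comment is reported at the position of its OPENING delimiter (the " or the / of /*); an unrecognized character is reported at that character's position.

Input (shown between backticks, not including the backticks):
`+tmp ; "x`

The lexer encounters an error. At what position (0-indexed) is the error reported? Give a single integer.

pos=0: emit PLUS '+'
pos=1: emit ID 'tmp' (now at pos=4)
pos=5: emit SEMI ';'
pos=7: enter STRING mode
pos=7: ERROR — unterminated string

Answer: 7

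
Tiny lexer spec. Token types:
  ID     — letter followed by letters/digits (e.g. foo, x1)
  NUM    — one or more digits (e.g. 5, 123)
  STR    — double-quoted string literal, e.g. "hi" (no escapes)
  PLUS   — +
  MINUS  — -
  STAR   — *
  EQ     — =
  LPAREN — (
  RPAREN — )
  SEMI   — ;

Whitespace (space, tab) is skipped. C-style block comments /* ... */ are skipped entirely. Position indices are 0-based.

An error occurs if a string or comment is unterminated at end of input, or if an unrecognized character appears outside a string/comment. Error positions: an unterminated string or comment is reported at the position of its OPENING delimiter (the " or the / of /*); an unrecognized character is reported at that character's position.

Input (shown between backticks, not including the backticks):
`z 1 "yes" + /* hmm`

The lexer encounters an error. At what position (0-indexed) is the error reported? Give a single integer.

pos=0: emit ID 'z' (now at pos=1)
pos=2: emit NUM '1' (now at pos=3)
pos=4: enter STRING mode
pos=4: emit STR "yes" (now at pos=9)
pos=10: emit PLUS '+'
pos=12: enter COMMENT mode (saw '/*')
pos=12: ERROR — unterminated comment (reached EOF)

Answer: 12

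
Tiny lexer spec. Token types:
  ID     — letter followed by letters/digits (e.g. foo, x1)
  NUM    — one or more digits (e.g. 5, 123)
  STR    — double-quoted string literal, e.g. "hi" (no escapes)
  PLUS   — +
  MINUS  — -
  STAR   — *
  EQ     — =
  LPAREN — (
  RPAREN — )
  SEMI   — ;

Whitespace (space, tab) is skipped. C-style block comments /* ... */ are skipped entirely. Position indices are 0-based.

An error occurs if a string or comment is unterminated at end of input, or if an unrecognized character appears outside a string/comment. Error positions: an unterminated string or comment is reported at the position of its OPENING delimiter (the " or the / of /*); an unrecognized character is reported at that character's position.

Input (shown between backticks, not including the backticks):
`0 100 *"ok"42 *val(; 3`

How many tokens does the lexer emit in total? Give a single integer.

pos=0: emit NUM '0' (now at pos=1)
pos=2: emit NUM '100' (now at pos=5)
pos=6: emit STAR '*'
pos=7: enter STRING mode
pos=7: emit STR "ok" (now at pos=11)
pos=11: emit NUM '42' (now at pos=13)
pos=14: emit STAR '*'
pos=15: emit ID 'val' (now at pos=18)
pos=18: emit LPAREN '('
pos=19: emit SEMI ';'
pos=21: emit NUM '3' (now at pos=22)
DONE. 10 tokens: [NUM, NUM, STAR, STR, NUM, STAR, ID, LPAREN, SEMI, NUM]

Answer: 10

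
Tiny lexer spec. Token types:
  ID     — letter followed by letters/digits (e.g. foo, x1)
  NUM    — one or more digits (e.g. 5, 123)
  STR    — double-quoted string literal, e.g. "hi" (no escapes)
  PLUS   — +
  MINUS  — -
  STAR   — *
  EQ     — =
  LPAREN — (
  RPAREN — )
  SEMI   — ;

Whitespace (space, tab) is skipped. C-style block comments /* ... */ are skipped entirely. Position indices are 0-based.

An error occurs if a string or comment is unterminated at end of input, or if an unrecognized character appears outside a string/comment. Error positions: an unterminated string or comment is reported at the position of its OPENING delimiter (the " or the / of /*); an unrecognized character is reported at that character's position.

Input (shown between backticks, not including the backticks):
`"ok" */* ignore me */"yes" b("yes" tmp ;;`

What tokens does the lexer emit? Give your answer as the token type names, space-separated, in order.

pos=0: enter STRING mode
pos=0: emit STR "ok" (now at pos=4)
pos=5: emit STAR '*'
pos=6: enter COMMENT mode (saw '/*')
exit COMMENT mode (now at pos=21)
pos=21: enter STRING mode
pos=21: emit STR "yes" (now at pos=26)
pos=27: emit ID 'b' (now at pos=28)
pos=28: emit LPAREN '('
pos=29: enter STRING mode
pos=29: emit STR "yes" (now at pos=34)
pos=35: emit ID 'tmp' (now at pos=38)
pos=39: emit SEMI ';'
pos=40: emit SEMI ';'
DONE. 9 tokens: [STR, STAR, STR, ID, LPAREN, STR, ID, SEMI, SEMI]

Answer: STR STAR STR ID LPAREN STR ID SEMI SEMI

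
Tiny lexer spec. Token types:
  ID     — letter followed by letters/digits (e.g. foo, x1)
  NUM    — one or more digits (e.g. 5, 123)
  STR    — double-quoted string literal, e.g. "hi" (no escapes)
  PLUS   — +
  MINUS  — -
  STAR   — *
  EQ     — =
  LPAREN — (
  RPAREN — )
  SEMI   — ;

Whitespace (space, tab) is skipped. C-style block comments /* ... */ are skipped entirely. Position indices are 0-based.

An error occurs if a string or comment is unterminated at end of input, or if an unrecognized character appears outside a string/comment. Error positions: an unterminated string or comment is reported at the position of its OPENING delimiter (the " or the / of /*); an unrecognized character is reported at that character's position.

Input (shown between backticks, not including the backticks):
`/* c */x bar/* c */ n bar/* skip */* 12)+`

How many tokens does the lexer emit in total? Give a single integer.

pos=0: enter COMMENT mode (saw '/*')
exit COMMENT mode (now at pos=7)
pos=7: emit ID 'x' (now at pos=8)
pos=9: emit ID 'bar' (now at pos=12)
pos=12: enter COMMENT mode (saw '/*')
exit COMMENT mode (now at pos=19)
pos=20: emit ID 'n' (now at pos=21)
pos=22: emit ID 'bar' (now at pos=25)
pos=25: enter COMMENT mode (saw '/*')
exit COMMENT mode (now at pos=35)
pos=35: emit STAR '*'
pos=37: emit NUM '12' (now at pos=39)
pos=39: emit RPAREN ')'
pos=40: emit PLUS '+'
DONE. 8 tokens: [ID, ID, ID, ID, STAR, NUM, RPAREN, PLUS]

Answer: 8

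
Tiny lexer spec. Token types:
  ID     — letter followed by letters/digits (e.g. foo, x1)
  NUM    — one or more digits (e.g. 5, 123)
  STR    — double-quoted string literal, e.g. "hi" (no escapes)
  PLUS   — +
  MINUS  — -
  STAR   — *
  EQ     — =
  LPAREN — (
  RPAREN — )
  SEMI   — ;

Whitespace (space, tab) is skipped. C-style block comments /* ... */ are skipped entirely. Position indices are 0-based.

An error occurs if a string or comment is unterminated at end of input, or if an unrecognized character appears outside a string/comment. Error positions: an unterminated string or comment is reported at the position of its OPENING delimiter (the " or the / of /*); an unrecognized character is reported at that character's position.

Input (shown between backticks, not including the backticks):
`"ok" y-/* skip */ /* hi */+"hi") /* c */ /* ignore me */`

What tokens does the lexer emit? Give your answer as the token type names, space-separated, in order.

Answer: STR ID MINUS PLUS STR RPAREN

Derivation:
pos=0: enter STRING mode
pos=0: emit STR "ok" (now at pos=4)
pos=5: emit ID 'y' (now at pos=6)
pos=6: emit MINUS '-'
pos=7: enter COMMENT mode (saw '/*')
exit COMMENT mode (now at pos=17)
pos=18: enter COMMENT mode (saw '/*')
exit COMMENT mode (now at pos=26)
pos=26: emit PLUS '+'
pos=27: enter STRING mode
pos=27: emit STR "hi" (now at pos=31)
pos=31: emit RPAREN ')'
pos=33: enter COMMENT mode (saw '/*')
exit COMMENT mode (now at pos=40)
pos=41: enter COMMENT mode (saw '/*')
exit COMMENT mode (now at pos=56)
DONE. 6 tokens: [STR, ID, MINUS, PLUS, STR, RPAREN]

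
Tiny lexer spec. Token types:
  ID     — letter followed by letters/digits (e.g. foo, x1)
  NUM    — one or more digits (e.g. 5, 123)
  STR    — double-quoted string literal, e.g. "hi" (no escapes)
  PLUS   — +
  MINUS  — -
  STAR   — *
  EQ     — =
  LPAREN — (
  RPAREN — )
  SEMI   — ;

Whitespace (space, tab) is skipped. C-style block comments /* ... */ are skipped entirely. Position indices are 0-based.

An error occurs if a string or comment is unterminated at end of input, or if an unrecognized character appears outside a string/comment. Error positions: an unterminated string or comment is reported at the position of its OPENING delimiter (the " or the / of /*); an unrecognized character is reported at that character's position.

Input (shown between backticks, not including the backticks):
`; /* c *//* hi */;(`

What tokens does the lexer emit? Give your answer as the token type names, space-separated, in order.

Answer: SEMI SEMI LPAREN

Derivation:
pos=0: emit SEMI ';'
pos=2: enter COMMENT mode (saw '/*')
exit COMMENT mode (now at pos=9)
pos=9: enter COMMENT mode (saw '/*')
exit COMMENT mode (now at pos=17)
pos=17: emit SEMI ';'
pos=18: emit LPAREN '('
DONE. 3 tokens: [SEMI, SEMI, LPAREN]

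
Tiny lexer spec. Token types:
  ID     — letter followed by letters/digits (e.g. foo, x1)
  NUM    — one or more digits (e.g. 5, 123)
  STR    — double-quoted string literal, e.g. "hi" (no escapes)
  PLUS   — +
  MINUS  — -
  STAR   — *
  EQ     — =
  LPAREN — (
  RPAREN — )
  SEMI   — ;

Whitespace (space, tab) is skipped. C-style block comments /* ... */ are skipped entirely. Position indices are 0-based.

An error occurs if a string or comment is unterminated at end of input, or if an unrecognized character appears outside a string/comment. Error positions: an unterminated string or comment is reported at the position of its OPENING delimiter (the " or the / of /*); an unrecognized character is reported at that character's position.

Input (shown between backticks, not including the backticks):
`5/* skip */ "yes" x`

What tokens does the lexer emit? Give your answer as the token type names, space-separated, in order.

Answer: NUM STR ID

Derivation:
pos=0: emit NUM '5' (now at pos=1)
pos=1: enter COMMENT mode (saw '/*')
exit COMMENT mode (now at pos=11)
pos=12: enter STRING mode
pos=12: emit STR "yes" (now at pos=17)
pos=18: emit ID 'x' (now at pos=19)
DONE. 3 tokens: [NUM, STR, ID]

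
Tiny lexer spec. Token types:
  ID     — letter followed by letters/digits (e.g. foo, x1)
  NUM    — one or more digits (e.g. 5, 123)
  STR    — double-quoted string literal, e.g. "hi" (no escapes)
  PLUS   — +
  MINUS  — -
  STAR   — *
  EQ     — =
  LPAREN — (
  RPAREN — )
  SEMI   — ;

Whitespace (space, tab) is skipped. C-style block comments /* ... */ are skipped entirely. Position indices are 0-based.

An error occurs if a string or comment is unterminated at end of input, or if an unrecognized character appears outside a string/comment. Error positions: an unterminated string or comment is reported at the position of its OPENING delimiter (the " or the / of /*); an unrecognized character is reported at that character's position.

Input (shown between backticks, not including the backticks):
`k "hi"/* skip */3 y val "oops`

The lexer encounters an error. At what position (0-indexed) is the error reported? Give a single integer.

pos=0: emit ID 'k' (now at pos=1)
pos=2: enter STRING mode
pos=2: emit STR "hi" (now at pos=6)
pos=6: enter COMMENT mode (saw '/*')
exit COMMENT mode (now at pos=16)
pos=16: emit NUM '3' (now at pos=17)
pos=18: emit ID 'y' (now at pos=19)
pos=20: emit ID 'val' (now at pos=23)
pos=24: enter STRING mode
pos=24: ERROR — unterminated string

Answer: 24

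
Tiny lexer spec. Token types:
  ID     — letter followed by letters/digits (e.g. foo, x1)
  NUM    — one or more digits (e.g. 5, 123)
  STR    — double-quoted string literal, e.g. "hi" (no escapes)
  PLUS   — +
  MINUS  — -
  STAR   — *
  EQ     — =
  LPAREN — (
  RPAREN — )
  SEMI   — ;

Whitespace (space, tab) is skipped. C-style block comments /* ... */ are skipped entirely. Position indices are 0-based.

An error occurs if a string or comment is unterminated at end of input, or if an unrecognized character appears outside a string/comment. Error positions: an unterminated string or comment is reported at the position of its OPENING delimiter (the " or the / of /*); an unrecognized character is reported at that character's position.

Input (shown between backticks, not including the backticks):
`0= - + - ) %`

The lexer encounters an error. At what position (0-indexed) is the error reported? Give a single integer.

Answer: 11

Derivation:
pos=0: emit NUM '0' (now at pos=1)
pos=1: emit EQ '='
pos=3: emit MINUS '-'
pos=5: emit PLUS '+'
pos=7: emit MINUS '-'
pos=9: emit RPAREN ')'
pos=11: ERROR — unrecognized char '%'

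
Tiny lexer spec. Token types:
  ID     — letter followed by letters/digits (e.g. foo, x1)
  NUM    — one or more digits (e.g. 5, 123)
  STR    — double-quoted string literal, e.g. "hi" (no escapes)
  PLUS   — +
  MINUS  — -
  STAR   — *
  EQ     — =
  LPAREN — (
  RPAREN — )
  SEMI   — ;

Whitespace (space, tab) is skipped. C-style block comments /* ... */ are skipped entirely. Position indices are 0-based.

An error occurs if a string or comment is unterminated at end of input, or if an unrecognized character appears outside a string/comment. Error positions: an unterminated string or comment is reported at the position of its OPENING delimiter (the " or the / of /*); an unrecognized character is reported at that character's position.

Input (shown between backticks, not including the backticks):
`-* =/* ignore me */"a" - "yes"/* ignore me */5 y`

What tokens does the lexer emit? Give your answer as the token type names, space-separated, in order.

pos=0: emit MINUS '-'
pos=1: emit STAR '*'
pos=3: emit EQ '='
pos=4: enter COMMENT mode (saw '/*')
exit COMMENT mode (now at pos=19)
pos=19: enter STRING mode
pos=19: emit STR "a" (now at pos=22)
pos=23: emit MINUS '-'
pos=25: enter STRING mode
pos=25: emit STR "yes" (now at pos=30)
pos=30: enter COMMENT mode (saw '/*')
exit COMMENT mode (now at pos=45)
pos=45: emit NUM '5' (now at pos=46)
pos=47: emit ID 'y' (now at pos=48)
DONE. 8 tokens: [MINUS, STAR, EQ, STR, MINUS, STR, NUM, ID]

Answer: MINUS STAR EQ STR MINUS STR NUM ID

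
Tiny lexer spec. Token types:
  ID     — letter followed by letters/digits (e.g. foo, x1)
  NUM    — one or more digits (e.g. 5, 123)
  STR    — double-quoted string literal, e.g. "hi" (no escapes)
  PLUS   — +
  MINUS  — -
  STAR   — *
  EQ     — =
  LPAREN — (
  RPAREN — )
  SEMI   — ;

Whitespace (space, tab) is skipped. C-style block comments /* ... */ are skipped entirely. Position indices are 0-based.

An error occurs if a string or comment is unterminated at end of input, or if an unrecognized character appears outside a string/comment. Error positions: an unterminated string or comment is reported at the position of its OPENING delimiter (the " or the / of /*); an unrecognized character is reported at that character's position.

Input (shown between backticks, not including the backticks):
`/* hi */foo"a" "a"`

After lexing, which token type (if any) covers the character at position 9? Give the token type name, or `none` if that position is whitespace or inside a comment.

pos=0: enter COMMENT mode (saw '/*')
exit COMMENT mode (now at pos=8)
pos=8: emit ID 'foo' (now at pos=11)
pos=11: enter STRING mode
pos=11: emit STR "a" (now at pos=14)
pos=15: enter STRING mode
pos=15: emit STR "a" (now at pos=18)
DONE. 3 tokens: [ID, STR, STR]
Position 9: char is 'o' -> ID

Answer: ID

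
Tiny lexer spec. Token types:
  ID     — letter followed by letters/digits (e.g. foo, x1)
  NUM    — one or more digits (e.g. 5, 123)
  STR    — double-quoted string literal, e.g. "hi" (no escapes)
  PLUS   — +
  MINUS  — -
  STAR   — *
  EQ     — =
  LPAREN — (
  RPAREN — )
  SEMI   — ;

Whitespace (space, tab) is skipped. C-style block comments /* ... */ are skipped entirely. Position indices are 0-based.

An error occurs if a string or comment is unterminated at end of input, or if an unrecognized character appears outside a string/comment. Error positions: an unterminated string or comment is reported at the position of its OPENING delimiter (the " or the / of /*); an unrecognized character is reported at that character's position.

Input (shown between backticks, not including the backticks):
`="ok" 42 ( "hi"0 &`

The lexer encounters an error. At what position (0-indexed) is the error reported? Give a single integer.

pos=0: emit EQ '='
pos=1: enter STRING mode
pos=1: emit STR "ok" (now at pos=5)
pos=6: emit NUM '42' (now at pos=8)
pos=9: emit LPAREN '('
pos=11: enter STRING mode
pos=11: emit STR "hi" (now at pos=15)
pos=15: emit NUM '0' (now at pos=16)
pos=17: ERROR — unrecognized char '&'

Answer: 17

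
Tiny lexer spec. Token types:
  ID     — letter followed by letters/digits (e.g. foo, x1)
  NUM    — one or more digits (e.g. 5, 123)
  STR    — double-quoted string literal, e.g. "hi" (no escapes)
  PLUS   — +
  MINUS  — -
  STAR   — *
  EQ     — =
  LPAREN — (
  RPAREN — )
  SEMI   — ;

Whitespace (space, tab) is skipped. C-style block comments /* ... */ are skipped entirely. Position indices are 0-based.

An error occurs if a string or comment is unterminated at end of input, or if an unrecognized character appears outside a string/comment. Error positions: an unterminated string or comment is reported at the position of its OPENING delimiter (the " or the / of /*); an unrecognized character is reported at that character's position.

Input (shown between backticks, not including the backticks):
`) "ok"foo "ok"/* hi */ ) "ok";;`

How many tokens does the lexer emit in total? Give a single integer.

Answer: 8

Derivation:
pos=0: emit RPAREN ')'
pos=2: enter STRING mode
pos=2: emit STR "ok" (now at pos=6)
pos=6: emit ID 'foo' (now at pos=9)
pos=10: enter STRING mode
pos=10: emit STR "ok" (now at pos=14)
pos=14: enter COMMENT mode (saw '/*')
exit COMMENT mode (now at pos=22)
pos=23: emit RPAREN ')'
pos=25: enter STRING mode
pos=25: emit STR "ok" (now at pos=29)
pos=29: emit SEMI ';'
pos=30: emit SEMI ';'
DONE. 8 tokens: [RPAREN, STR, ID, STR, RPAREN, STR, SEMI, SEMI]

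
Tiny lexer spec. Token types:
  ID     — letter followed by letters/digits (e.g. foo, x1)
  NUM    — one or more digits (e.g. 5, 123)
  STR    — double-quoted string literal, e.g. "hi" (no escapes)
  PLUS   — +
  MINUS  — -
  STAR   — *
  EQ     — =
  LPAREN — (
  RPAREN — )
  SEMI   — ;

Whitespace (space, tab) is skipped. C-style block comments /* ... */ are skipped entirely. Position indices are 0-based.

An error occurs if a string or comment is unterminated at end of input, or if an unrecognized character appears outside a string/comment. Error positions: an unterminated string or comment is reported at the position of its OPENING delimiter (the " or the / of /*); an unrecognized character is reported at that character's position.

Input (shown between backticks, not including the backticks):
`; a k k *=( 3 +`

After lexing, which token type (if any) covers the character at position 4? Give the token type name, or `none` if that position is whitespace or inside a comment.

pos=0: emit SEMI ';'
pos=2: emit ID 'a' (now at pos=3)
pos=4: emit ID 'k' (now at pos=5)
pos=6: emit ID 'k' (now at pos=7)
pos=8: emit STAR '*'
pos=9: emit EQ '='
pos=10: emit LPAREN '('
pos=12: emit NUM '3' (now at pos=13)
pos=14: emit PLUS '+'
DONE. 9 tokens: [SEMI, ID, ID, ID, STAR, EQ, LPAREN, NUM, PLUS]
Position 4: char is 'k' -> ID

Answer: ID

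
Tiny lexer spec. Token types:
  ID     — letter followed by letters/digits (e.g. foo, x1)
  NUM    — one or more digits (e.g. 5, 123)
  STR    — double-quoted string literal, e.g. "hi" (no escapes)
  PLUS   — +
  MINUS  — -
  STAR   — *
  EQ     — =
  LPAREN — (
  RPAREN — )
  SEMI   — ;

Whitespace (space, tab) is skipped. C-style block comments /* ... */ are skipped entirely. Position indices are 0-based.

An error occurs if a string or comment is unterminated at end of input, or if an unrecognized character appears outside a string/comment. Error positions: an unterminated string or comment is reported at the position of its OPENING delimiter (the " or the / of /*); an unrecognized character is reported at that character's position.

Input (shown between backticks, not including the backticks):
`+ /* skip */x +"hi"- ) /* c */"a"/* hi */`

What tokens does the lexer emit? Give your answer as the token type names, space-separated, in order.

pos=0: emit PLUS '+'
pos=2: enter COMMENT mode (saw '/*')
exit COMMENT mode (now at pos=12)
pos=12: emit ID 'x' (now at pos=13)
pos=14: emit PLUS '+'
pos=15: enter STRING mode
pos=15: emit STR "hi" (now at pos=19)
pos=19: emit MINUS '-'
pos=21: emit RPAREN ')'
pos=23: enter COMMENT mode (saw '/*')
exit COMMENT mode (now at pos=30)
pos=30: enter STRING mode
pos=30: emit STR "a" (now at pos=33)
pos=33: enter COMMENT mode (saw '/*')
exit COMMENT mode (now at pos=41)
DONE. 7 tokens: [PLUS, ID, PLUS, STR, MINUS, RPAREN, STR]

Answer: PLUS ID PLUS STR MINUS RPAREN STR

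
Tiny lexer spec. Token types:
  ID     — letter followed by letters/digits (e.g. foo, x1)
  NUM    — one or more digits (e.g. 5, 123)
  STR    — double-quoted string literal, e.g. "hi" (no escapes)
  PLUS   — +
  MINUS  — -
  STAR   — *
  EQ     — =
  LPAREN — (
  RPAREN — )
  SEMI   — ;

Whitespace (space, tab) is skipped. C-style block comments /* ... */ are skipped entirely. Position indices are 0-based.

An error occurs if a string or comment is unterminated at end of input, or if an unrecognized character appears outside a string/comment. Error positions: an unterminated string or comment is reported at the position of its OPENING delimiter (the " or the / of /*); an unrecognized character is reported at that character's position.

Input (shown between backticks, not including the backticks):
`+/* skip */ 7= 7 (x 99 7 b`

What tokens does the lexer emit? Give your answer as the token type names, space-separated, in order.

pos=0: emit PLUS '+'
pos=1: enter COMMENT mode (saw '/*')
exit COMMENT mode (now at pos=11)
pos=12: emit NUM '7' (now at pos=13)
pos=13: emit EQ '='
pos=15: emit NUM '7' (now at pos=16)
pos=17: emit LPAREN '('
pos=18: emit ID 'x' (now at pos=19)
pos=20: emit NUM '99' (now at pos=22)
pos=23: emit NUM '7' (now at pos=24)
pos=25: emit ID 'b' (now at pos=26)
DONE. 9 tokens: [PLUS, NUM, EQ, NUM, LPAREN, ID, NUM, NUM, ID]

Answer: PLUS NUM EQ NUM LPAREN ID NUM NUM ID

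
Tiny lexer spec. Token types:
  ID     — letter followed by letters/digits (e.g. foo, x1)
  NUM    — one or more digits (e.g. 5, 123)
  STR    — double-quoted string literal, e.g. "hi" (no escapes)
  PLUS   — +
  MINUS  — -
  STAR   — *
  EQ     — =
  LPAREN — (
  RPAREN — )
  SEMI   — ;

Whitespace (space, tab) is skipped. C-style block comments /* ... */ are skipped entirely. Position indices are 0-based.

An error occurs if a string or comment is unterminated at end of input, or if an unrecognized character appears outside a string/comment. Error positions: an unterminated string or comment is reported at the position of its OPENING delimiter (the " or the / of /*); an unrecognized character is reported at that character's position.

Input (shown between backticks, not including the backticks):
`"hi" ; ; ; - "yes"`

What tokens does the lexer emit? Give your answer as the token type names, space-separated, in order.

pos=0: enter STRING mode
pos=0: emit STR "hi" (now at pos=4)
pos=5: emit SEMI ';'
pos=7: emit SEMI ';'
pos=9: emit SEMI ';'
pos=11: emit MINUS '-'
pos=13: enter STRING mode
pos=13: emit STR "yes" (now at pos=18)
DONE. 6 tokens: [STR, SEMI, SEMI, SEMI, MINUS, STR]

Answer: STR SEMI SEMI SEMI MINUS STR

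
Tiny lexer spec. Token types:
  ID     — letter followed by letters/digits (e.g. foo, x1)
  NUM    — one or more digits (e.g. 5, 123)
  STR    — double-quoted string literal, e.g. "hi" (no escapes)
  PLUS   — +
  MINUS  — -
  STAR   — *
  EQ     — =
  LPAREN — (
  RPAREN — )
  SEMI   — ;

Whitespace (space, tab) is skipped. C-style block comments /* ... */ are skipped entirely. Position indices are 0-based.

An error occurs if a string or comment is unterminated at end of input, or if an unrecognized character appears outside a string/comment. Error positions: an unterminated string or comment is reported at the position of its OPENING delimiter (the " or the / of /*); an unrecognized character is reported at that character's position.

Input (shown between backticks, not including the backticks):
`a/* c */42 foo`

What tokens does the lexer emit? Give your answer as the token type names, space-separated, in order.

pos=0: emit ID 'a' (now at pos=1)
pos=1: enter COMMENT mode (saw '/*')
exit COMMENT mode (now at pos=8)
pos=8: emit NUM '42' (now at pos=10)
pos=11: emit ID 'foo' (now at pos=14)
DONE. 3 tokens: [ID, NUM, ID]

Answer: ID NUM ID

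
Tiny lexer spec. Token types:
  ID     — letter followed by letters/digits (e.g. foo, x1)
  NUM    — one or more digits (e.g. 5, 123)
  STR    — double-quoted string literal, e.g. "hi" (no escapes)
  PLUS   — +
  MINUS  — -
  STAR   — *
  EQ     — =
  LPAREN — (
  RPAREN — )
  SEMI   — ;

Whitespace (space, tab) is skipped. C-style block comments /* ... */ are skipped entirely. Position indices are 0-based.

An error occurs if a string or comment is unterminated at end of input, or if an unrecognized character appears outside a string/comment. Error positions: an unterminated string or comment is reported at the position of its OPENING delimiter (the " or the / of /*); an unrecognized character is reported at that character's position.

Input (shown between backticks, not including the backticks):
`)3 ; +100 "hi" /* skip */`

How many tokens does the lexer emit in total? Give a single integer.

pos=0: emit RPAREN ')'
pos=1: emit NUM '3' (now at pos=2)
pos=3: emit SEMI ';'
pos=5: emit PLUS '+'
pos=6: emit NUM '100' (now at pos=9)
pos=10: enter STRING mode
pos=10: emit STR "hi" (now at pos=14)
pos=15: enter COMMENT mode (saw '/*')
exit COMMENT mode (now at pos=25)
DONE. 6 tokens: [RPAREN, NUM, SEMI, PLUS, NUM, STR]

Answer: 6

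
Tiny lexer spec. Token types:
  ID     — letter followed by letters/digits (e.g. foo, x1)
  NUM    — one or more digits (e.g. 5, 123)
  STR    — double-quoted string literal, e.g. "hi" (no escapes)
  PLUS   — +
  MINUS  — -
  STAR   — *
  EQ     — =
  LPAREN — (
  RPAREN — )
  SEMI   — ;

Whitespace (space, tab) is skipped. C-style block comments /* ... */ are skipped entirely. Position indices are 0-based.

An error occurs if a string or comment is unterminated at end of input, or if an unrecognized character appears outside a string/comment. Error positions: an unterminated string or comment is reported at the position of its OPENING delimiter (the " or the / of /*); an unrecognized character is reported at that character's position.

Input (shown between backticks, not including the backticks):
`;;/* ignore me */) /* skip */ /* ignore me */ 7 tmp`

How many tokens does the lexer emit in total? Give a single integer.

Answer: 5

Derivation:
pos=0: emit SEMI ';'
pos=1: emit SEMI ';'
pos=2: enter COMMENT mode (saw '/*')
exit COMMENT mode (now at pos=17)
pos=17: emit RPAREN ')'
pos=19: enter COMMENT mode (saw '/*')
exit COMMENT mode (now at pos=29)
pos=30: enter COMMENT mode (saw '/*')
exit COMMENT mode (now at pos=45)
pos=46: emit NUM '7' (now at pos=47)
pos=48: emit ID 'tmp' (now at pos=51)
DONE. 5 tokens: [SEMI, SEMI, RPAREN, NUM, ID]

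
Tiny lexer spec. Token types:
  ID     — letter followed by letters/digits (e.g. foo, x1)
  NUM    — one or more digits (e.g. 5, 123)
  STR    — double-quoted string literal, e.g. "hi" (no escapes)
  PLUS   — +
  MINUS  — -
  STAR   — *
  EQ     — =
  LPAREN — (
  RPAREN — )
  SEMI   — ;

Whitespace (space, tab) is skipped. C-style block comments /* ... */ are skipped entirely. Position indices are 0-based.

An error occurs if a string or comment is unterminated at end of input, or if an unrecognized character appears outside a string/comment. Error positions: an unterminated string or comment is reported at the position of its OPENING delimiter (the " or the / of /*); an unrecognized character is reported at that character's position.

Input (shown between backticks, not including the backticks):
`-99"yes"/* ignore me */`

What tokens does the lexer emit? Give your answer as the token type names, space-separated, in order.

Answer: MINUS NUM STR

Derivation:
pos=0: emit MINUS '-'
pos=1: emit NUM '99' (now at pos=3)
pos=3: enter STRING mode
pos=3: emit STR "yes" (now at pos=8)
pos=8: enter COMMENT mode (saw '/*')
exit COMMENT mode (now at pos=23)
DONE. 3 tokens: [MINUS, NUM, STR]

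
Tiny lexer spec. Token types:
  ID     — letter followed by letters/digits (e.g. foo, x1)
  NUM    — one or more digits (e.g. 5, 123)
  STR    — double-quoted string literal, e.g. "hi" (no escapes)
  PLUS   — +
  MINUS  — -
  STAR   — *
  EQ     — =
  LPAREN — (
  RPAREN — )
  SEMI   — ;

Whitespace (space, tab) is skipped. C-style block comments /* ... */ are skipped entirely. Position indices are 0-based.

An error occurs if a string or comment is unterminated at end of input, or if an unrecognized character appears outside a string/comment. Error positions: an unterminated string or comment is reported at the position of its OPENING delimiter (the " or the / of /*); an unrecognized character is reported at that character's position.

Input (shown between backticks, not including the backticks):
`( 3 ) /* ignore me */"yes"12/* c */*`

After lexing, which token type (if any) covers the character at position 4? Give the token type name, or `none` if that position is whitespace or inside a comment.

Answer: RPAREN

Derivation:
pos=0: emit LPAREN '('
pos=2: emit NUM '3' (now at pos=3)
pos=4: emit RPAREN ')'
pos=6: enter COMMENT mode (saw '/*')
exit COMMENT mode (now at pos=21)
pos=21: enter STRING mode
pos=21: emit STR "yes" (now at pos=26)
pos=26: emit NUM '12' (now at pos=28)
pos=28: enter COMMENT mode (saw '/*')
exit COMMENT mode (now at pos=35)
pos=35: emit STAR '*'
DONE. 6 tokens: [LPAREN, NUM, RPAREN, STR, NUM, STAR]
Position 4: char is ')' -> RPAREN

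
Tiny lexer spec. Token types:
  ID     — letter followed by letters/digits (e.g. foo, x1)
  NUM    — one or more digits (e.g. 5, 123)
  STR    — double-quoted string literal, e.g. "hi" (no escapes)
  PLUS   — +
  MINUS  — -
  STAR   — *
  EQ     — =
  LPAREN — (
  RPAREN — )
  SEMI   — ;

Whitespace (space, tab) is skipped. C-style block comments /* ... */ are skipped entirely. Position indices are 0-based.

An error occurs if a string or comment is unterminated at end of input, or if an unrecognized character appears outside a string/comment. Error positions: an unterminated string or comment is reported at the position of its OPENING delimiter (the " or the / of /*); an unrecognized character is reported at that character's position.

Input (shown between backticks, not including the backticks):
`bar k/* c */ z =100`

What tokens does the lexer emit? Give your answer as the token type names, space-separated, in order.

pos=0: emit ID 'bar' (now at pos=3)
pos=4: emit ID 'k' (now at pos=5)
pos=5: enter COMMENT mode (saw '/*')
exit COMMENT mode (now at pos=12)
pos=13: emit ID 'z' (now at pos=14)
pos=15: emit EQ '='
pos=16: emit NUM '100' (now at pos=19)
DONE. 5 tokens: [ID, ID, ID, EQ, NUM]

Answer: ID ID ID EQ NUM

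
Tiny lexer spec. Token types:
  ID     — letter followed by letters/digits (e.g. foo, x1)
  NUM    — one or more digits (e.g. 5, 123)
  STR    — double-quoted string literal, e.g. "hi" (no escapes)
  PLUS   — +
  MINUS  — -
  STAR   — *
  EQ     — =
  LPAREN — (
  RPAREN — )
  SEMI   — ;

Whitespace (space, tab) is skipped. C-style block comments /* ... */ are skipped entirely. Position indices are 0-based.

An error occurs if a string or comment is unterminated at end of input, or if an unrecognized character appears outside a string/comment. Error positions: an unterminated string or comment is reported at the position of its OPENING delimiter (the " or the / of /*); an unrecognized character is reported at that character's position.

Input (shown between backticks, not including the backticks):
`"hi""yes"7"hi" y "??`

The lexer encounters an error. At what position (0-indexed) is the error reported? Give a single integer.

Answer: 17

Derivation:
pos=0: enter STRING mode
pos=0: emit STR "hi" (now at pos=4)
pos=4: enter STRING mode
pos=4: emit STR "yes" (now at pos=9)
pos=9: emit NUM '7' (now at pos=10)
pos=10: enter STRING mode
pos=10: emit STR "hi" (now at pos=14)
pos=15: emit ID 'y' (now at pos=16)
pos=17: enter STRING mode
pos=17: ERROR — unterminated string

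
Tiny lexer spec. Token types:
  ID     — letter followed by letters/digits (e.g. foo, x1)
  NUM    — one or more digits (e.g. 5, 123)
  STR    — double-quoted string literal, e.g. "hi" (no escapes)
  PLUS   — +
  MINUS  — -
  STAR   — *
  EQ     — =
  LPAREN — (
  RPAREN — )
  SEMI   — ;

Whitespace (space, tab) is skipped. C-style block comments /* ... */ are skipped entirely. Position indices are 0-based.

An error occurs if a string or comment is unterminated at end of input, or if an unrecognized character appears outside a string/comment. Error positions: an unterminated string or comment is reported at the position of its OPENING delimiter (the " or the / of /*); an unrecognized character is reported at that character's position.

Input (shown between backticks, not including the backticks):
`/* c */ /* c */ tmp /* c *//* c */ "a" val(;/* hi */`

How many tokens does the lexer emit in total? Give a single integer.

Answer: 5

Derivation:
pos=0: enter COMMENT mode (saw '/*')
exit COMMENT mode (now at pos=7)
pos=8: enter COMMENT mode (saw '/*')
exit COMMENT mode (now at pos=15)
pos=16: emit ID 'tmp' (now at pos=19)
pos=20: enter COMMENT mode (saw '/*')
exit COMMENT mode (now at pos=27)
pos=27: enter COMMENT mode (saw '/*')
exit COMMENT mode (now at pos=34)
pos=35: enter STRING mode
pos=35: emit STR "a" (now at pos=38)
pos=39: emit ID 'val' (now at pos=42)
pos=42: emit LPAREN '('
pos=43: emit SEMI ';'
pos=44: enter COMMENT mode (saw '/*')
exit COMMENT mode (now at pos=52)
DONE. 5 tokens: [ID, STR, ID, LPAREN, SEMI]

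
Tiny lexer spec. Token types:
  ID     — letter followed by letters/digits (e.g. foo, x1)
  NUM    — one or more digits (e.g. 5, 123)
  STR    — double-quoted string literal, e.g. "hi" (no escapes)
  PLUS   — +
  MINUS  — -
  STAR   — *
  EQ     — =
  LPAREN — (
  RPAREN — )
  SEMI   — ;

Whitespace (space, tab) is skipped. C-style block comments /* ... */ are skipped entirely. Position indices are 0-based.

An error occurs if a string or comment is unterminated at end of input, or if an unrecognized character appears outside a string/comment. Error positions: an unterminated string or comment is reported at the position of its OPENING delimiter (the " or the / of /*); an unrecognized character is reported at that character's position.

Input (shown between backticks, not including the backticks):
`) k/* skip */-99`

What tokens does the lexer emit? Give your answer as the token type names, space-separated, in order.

pos=0: emit RPAREN ')'
pos=2: emit ID 'k' (now at pos=3)
pos=3: enter COMMENT mode (saw '/*')
exit COMMENT mode (now at pos=13)
pos=13: emit MINUS '-'
pos=14: emit NUM '99' (now at pos=16)
DONE. 4 tokens: [RPAREN, ID, MINUS, NUM]

Answer: RPAREN ID MINUS NUM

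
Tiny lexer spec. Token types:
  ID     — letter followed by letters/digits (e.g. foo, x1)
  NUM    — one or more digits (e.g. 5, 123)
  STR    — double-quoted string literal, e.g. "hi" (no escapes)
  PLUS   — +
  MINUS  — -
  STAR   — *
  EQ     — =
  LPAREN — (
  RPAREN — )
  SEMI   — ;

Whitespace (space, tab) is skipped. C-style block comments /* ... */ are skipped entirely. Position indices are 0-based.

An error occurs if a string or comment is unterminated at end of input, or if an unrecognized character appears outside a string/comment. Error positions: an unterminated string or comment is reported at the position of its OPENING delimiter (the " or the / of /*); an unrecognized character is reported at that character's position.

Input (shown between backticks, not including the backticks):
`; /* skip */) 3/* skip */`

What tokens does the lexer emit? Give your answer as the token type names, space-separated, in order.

pos=0: emit SEMI ';'
pos=2: enter COMMENT mode (saw '/*')
exit COMMENT mode (now at pos=12)
pos=12: emit RPAREN ')'
pos=14: emit NUM '3' (now at pos=15)
pos=15: enter COMMENT mode (saw '/*')
exit COMMENT mode (now at pos=25)
DONE. 3 tokens: [SEMI, RPAREN, NUM]

Answer: SEMI RPAREN NUM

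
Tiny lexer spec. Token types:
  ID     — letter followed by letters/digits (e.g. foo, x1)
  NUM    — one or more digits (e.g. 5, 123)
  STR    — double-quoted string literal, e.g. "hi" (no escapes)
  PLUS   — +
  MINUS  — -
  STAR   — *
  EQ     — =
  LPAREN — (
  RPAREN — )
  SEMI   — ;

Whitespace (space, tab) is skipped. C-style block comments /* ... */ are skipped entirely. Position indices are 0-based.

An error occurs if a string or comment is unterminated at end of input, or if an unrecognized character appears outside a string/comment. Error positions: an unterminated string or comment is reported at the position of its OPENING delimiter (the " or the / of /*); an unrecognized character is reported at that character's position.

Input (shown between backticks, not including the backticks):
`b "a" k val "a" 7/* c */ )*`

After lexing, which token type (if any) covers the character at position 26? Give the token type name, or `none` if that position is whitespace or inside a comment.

pos=0: emit ID 'b' (now at pos=1)
pos=2: enter STRING mode
pos=2: emit STR "a" (now at pos=5)
pos=6: emit ID 'k' (now at pos=7)
pos=8: emit ID 'val' (now at pos=11)
pos=12: enter STRING mode
pos=12: emit STR "a" (now at pos=15)
pos=16: emit NUM '7' (now at pos=17)
pos=17: enter COMMENT mode (saw '/*')
exit COMMENT mode (now at pos=24)
pos=25: emit RPAREN ')'
pos=26: emit STAR '*'
DONE. 8 tokens: [ID, STR, ID, ID, STR, NUM, RPAREN, STAR]
Position 26: char is '*' -> STAR

Answer: STAR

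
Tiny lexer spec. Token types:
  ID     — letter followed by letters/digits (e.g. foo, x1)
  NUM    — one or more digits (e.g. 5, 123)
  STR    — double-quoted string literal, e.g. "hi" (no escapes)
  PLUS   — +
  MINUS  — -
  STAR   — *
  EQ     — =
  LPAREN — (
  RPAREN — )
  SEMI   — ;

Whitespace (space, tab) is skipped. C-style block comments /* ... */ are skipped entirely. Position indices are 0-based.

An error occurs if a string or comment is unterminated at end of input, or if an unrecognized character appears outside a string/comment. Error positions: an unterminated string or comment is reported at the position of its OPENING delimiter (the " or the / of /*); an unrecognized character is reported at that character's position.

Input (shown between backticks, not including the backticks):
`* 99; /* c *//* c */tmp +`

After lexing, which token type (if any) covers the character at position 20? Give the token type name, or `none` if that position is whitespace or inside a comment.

pos=0: emit STAR '*'
pos=2: emit NUM '99' (now at pos=4)
pos=4: emit SEMI ';'
pos=6: enter COMMENT mode (saw '/*')
exit COMMENT mode (now at pos=13)
pos=13: enter COMMENT mode (saw '/*')
exit COMMENT mode (now at pos=20)
pos=20: emit ID 'tmp' (now at pos=23)
pos=24: emit PLUS '+'
DONE. 5 tokens: [STAR, NUM, SEMI, ID, PLUS]
Position 20: char is 't' -> ID

Answer: ID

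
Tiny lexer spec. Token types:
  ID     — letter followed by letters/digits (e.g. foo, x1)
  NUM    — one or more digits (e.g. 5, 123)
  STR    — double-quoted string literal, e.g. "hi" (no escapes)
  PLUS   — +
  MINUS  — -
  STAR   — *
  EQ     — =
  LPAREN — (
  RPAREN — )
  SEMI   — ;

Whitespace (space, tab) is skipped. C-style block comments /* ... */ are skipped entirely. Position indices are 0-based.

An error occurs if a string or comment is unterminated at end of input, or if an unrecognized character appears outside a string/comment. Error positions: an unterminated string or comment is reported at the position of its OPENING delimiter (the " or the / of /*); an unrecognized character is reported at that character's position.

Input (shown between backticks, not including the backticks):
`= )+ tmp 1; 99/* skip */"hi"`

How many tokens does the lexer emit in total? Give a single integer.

Answer: 8

Derivation:
pos=0: emit EQ '='
pos=2: emit RPAREN ')'
pos=3: emit PLUS '+'
pos=5: emit ID 'tmp' (now at pos=8)
pos=9: emit NUM '1' (now at pos=10)
pos=10: emit SEMI ';'
pos=12: emit NUM '99' (now at pos=14)
pos=14: enter COMMENT mode (saw '/*')
exit COMMENT mode (now at pos=24)
pos=24: enter STRING mode
pos=24: emit STR "hi" (now at pos=28)
DONE. 8 tokens: [EQ, RPAREN, PLUS, ID, NUM, SEMI, NUM, STR]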